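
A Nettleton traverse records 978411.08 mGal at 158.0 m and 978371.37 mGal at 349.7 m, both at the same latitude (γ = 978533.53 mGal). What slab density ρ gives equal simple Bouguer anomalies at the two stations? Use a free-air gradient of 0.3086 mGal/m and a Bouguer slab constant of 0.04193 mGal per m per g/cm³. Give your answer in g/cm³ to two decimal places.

2.42

Δg_obs = 978371.37 − 978411.08 = -39.71 mGal over Δh = 349.7 − 158.0 = 191.7 m
Equal Bouguer anomalies ⇒ Δg_obs + (0.3086 − 0.04193ρ)·Δh = 0
0.3086 − 0.04193ρ = −Δg_obs/Δh = 0.20715
ρ = (0.3086 − 0.20715) / 0.04193 = 2.42 g/cm³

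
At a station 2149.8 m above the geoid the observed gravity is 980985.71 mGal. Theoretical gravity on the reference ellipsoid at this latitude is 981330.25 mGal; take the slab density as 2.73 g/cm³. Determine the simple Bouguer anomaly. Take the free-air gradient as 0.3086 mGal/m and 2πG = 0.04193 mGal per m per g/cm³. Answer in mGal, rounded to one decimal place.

72.8

Free-air correction = 0.3086 × 2149.8 = 663.43 mGal
Free-air anomaly = 980985.71 − 981330.25 + (663.43) = 318.89 mGal
Bouguer slab correction = 0.04193 × 2.73 × 2149.8 = 246.09 mGal
Simple Bouguer anomaly = 318.89 − (246.09) = 72.80 mGal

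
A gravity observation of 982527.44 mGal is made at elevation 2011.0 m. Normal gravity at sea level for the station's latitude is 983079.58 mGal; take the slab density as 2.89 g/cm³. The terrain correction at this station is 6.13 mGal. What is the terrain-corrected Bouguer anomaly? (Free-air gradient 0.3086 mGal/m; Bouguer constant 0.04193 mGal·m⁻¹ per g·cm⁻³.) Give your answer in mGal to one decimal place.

-169.1

Free-air correction = 0.3086 × 2011.0 = 620.59 mGal
Free-air anomaly = 982527.44 − 983079.58 + (620.59) = 68.45 mGal
Bouguer slab correction = 0.04193 × 2.89 × 2011.0 = 243.69 mGal
Simple Bouguer anomaly = 68.45 − (243.69) = -175.24 mGal
Complete Bouguer anomaly = -175.24 + 6.13 = -169.11 mGal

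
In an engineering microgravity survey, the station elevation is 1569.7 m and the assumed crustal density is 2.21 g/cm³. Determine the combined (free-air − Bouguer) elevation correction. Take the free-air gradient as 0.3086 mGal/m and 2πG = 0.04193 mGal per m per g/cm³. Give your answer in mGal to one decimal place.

339.0

Combined gradient = 0.3086 − 0.04193 × 2.21 = 0.2159347 mGal/m
Combined elevation correction = 0.2159347 × 1569.7 = 339.0 mGal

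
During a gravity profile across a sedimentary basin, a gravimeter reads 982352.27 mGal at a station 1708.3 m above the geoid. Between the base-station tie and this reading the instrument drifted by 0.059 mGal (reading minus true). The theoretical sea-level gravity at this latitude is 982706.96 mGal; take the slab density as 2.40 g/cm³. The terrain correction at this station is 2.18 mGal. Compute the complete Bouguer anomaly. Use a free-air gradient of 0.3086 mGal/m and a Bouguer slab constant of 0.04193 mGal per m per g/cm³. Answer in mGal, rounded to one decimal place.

Drift-corrected reading = 982352.27 − (0.059) = 982352.211 mGal
Free-air correction = 0.3086 × 1708.3 = 527.18 mGal
Free-air anomaly = 982352.211 − 982706.96 + (527.18) = 172.431 mGal
Bouguer slab correction = 0.04193 × 2.40 × 1708.3 = 171.91 mGal
Simple Bouguer anomaly = 172.431 − (171.91) = 0.521 mGal
Complete Bouguer anomaly = 0.521 + 2.18 = 2.701 mGal

2.7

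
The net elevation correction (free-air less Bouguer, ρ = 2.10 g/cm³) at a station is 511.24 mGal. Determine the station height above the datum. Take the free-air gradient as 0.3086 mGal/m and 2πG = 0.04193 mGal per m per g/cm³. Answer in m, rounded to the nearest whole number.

2318

Combined gradient = 0.3086 − 0.04193 × 2.10 = 0.2205470 mGal/m
h = 511.24 / 0.2205470 = 2318.05 m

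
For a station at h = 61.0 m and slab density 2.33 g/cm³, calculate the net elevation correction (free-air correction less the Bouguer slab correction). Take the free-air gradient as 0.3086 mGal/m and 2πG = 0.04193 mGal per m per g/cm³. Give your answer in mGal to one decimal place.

Combined gradient = 0.3086 − 0.04193 × 2.33 = 0.2109031 mGal/m
Combined elevation correction = 0.2109031 × 61.0 = 12.9 mGal

12.9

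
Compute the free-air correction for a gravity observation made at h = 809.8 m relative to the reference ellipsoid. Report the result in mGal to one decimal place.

Free-air correction = 0.3086 × 809.8 = 249.9 mGal

249.9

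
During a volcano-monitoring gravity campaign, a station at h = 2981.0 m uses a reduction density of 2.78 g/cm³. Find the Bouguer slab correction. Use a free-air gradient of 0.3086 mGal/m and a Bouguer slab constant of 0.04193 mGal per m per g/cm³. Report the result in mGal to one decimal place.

347.5

Bouguer slab correction = 0.04193 × 2.78 × 2981.0 = 347.5 mGal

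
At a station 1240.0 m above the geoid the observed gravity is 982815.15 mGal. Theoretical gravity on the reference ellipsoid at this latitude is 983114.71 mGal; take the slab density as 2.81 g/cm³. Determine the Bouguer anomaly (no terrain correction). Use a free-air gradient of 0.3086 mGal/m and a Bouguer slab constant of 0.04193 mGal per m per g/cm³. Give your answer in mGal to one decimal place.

-63.0

Free-air correction = 0.3086 × 1240.0 = 382.66 mGal
Free-air anomaly = 982815.15 − 983114.71 + (382.66) = 83.10 mGal
Bouguer slab correction = 0.04193 × 2.81 × 1240.0 = 146.10 mGal
Simple Bouguer anomaly = 83.10 − (146.10) = -63.00 mGal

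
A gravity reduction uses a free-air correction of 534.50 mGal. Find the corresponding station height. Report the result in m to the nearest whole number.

h = 534.50 / 0.3086 = 1732.02 m

1732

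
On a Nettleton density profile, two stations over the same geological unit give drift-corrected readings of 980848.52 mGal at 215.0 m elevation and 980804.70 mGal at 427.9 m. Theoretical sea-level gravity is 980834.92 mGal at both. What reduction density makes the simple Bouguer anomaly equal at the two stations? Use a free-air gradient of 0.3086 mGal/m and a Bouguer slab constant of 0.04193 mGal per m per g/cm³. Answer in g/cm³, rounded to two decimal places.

Δg_obs = 980804.70 − 980848.52 = -43.82 mGal over Δh = 427.9 − 215.0 = 212.9 m
Equal Bouguer anomalies ⇒ Δg_obs + (0.3086 − 0.04193ρ)·Δh = 0
0.3086 − 0.04193ρ = −Δg_obs/Δh = 0.20582
ρ = (0.3086 − 0.20582) / 0.04193 = 2.45 g/cm³

2.45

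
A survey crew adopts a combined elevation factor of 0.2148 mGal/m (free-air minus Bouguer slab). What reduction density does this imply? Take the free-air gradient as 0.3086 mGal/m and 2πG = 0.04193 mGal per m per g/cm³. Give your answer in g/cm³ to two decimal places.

2.24

0.2148 = 0.3086 − 0.04193 × ρ
ρ = (0.3086 − 0.2148) / 0.04193 = 2.24 g/cm³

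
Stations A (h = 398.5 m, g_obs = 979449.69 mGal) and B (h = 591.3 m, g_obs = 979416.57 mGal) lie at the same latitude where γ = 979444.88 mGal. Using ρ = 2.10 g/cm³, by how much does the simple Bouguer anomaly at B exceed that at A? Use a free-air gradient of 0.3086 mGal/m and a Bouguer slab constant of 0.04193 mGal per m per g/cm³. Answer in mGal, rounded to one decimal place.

9.4

Δg_SB(A) = 979449.69 − 979444.88 + 0.3086×398.5 − 0.04193×2.10×398.5 = 92.70 mGal
Δg_SB(B) = 979416.57 − 979444.88 + 0.3086×591.3 − 0.04193×2.10×591.3 = 102.10 mGal
Difference = 102.10 − (92.70) = 9.40 mGal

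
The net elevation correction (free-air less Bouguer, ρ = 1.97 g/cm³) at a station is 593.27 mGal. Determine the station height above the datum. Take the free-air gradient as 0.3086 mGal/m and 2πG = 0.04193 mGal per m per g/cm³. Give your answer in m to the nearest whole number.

2625

Combined gradient = 0.3086 − 0.04193 × 1.97 = 0.2259979 mGal/m
h = 593.27 / 0.2259979 = 2625.11 m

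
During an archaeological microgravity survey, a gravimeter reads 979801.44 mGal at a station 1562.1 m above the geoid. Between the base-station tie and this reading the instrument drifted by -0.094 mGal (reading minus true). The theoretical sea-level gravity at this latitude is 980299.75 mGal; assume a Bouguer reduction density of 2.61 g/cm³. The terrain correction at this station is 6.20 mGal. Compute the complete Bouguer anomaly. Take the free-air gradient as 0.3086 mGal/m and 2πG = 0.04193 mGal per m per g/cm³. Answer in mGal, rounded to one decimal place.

Drift-corrected reading = 979801.44 − (-0.094) = 979801.534 mGal
Free-air correction = 0.3086 × 1562.1 = 482.06 mGal
Free-air anomaly = 979801.534 − 980299.75 + (482.06) = -16.156 mGal
Bouguer slab correction = 0.04193 × 2.61 × 1562.1 = 170.95 mGal
Simple Bouguer anomaly = -16.156 − (170.95) = -187.106 mGal
Complete Bouguer anomaly = -187.106 + 6.20 = -180.906 mGal

-180.9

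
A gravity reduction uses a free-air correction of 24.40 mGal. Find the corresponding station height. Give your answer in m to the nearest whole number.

h = 24.40 / 0.3086 = 79.07 m

79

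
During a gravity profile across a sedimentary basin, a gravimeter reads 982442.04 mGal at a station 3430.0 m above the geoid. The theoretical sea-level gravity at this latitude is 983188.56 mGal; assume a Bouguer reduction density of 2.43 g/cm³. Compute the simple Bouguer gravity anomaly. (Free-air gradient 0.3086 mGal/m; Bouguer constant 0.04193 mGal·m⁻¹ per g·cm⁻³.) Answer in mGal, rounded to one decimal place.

-37.5

Free-air correction = 0.3086 × 3430.0 = 1058.50 mGal
Free-air anomaly = 982442.04 − 983188.56 + (1058.50) = 311.98 mGal
Bouguer slab correction = 0.04193 × 2.43 × 3430.0 = 349.48 mGal
Simple Bouguer anomaly = 311.98 − (349.48) = -37.50 mGal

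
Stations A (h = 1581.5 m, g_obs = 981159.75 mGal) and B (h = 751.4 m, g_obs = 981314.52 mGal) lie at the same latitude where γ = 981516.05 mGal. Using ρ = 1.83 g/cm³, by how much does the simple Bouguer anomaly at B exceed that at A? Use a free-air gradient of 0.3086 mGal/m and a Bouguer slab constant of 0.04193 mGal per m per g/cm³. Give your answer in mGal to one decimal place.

-37.7

Δg_SB(A) = 981159.75 − 981516.05 + 0.3086×1581.5 − 0.04193×1.83×1581.5 = 10.40 mGal
Δg_SB(B) = 981314.52 − 981516.05 + 0.3086×751.4 − 0.04193×1.83×751.4 = -27.30 mGal
Difference = -27.30 − (10.40) = -37.70 mGal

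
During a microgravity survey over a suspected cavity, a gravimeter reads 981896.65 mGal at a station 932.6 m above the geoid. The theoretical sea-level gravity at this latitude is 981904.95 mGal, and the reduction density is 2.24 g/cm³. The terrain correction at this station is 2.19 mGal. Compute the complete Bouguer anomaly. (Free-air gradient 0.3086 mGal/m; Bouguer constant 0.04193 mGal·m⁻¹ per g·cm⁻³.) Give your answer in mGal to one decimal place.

Free-air correction = 0.3086 × 932.6 = 287.80 mGal
Free-air anomaly = 981896.65 − 981904.95 + (287.80) = 279.50 mGal
Bouguer slab correction = 0.04193 × 2.24 × 932.6 = 87.59 mGal
Simple Bouguer anomaly = 279.50 − (87.59) = 191.91 mGal
Complete Bouguer anomaly = 191.91 + 2.19 = 194.10 mGal

194.1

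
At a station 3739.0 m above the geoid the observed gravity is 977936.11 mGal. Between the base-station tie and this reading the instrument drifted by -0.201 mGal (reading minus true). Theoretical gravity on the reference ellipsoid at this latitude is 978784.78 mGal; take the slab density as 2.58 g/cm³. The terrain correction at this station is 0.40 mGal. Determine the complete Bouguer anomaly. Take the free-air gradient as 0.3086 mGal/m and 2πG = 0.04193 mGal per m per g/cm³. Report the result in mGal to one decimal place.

-98.7

Drift-corrected reading = 977936.11 − (-0.201) = 977936.311 mGal
Free-air correction = 0.3086 × 3739.0 = 1153.86 mGal
Free-air anomaly = 977936.311 − 978784.78 + (1153.86) = 305.391 mGal
Bouguer slab correction = 0.04193 × 2.58 × 3739.0 = 404.48 mGal
Simple Bouguer anomaly = 305.391 − (404.48) = -99.089 mGal
Complete Bouguer anomaly = -99.089 + 0.40 = -98.689 mGal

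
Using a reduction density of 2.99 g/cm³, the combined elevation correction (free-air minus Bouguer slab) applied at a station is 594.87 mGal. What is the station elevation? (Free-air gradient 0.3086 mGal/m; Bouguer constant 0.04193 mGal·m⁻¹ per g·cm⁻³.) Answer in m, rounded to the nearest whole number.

3247

Combined gradient = 0.3086 − 0.04193 × 2.99 = 0.1832293 mGal/m
h = 594.87 / 0.1832293 = 3246.59 m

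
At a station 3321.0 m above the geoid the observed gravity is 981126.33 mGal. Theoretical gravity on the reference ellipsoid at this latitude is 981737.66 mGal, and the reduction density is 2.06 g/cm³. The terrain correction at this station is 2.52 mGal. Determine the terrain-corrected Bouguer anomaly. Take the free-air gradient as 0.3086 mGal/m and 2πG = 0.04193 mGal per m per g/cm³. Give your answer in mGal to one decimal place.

129.2

Free-air correction = 0.3086 × 3321.0 = 1024.86 mGal
Free-air anomaly = 981126.33 − 981737.66 + (1024.86) = 413.53 mGal
Bouguer slab correction = 0.04193 × 2.06 × 3321.0 = 286.85 mGal
Simple Bouguer anomaly = 413.53 − (286.85) = 126.68 mGal
Complete Bouguer anomaly = 126.68 + 2.52 = 129.20 mGal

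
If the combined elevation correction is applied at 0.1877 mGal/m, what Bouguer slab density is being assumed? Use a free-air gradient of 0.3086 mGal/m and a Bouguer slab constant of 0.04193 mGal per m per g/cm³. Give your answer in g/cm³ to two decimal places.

0.1877 = 0.3086 − 0.04193 × ρ
ρ = (0.3086 − 0.1877) / 0.04193 = 2.88 g/cm³

2.88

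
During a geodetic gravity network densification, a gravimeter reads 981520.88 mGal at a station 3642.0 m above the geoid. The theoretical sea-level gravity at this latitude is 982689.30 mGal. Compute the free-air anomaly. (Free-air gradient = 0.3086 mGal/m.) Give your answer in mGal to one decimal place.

-44.5

Free-air correction = 0.3086 × 3642.0 = 1123.92 mGal
Free-air anomaly = 981520.88 − 982689.30 + (1123.92) = -44.50 mGal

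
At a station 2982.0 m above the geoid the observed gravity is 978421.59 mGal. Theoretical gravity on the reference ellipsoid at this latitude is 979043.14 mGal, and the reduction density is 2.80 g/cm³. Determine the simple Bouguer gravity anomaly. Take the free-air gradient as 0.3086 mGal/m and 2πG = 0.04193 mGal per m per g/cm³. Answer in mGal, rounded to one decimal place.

Free-air correction = 0.3086 × 2982.0 = 920.25 mGal
Free-air anomaly = 978421.59 − 979043.14 + (920.25) = 298.70 mGal
Bouguer slab correction = 0.04193 × 2.80 × 2982.0 = 350.10 mGal
Simple Bouguer anomaly = 298.70 − (350.10) = -51.40 mGal

-51.4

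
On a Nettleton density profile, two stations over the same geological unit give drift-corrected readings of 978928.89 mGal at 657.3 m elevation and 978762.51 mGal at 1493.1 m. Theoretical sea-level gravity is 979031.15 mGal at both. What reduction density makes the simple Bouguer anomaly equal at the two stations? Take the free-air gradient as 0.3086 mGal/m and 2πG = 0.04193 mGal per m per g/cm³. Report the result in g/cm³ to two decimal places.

2.61

Δg_obs = 978762.51 − 978928.89 = -166.38 mGal over Δh = 1493.1 − 657.3 = 835.8 m
Equal Bouguer anomalies ⇒ Δg_obs + (0.3086 − 0.04193ρ)·Δh = 0
0.3086 − 0.04193ρ = −Δg_obs/Δh = 0.19907
ρ = (0.3086 − 0.19907) / 0.04193 = 2.61 g/cm³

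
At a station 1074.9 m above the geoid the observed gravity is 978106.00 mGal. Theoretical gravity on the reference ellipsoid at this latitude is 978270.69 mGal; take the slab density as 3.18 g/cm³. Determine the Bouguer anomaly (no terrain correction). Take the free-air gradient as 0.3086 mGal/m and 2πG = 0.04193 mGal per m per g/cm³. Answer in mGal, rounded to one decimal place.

Free-air correction = 0.3086 × 1074.9 = 331.71 mGal
Free-air anomaly = 978106.00 − 978270.69 + (331.71) = 167.02 mGal
Bouguer slab correction = 0.04193 × 3.18 × 1074.9 = 143.32 mGal
Simple Bouguer anomaly = 167.02 − (143.32) = 23.70 mGal

23.7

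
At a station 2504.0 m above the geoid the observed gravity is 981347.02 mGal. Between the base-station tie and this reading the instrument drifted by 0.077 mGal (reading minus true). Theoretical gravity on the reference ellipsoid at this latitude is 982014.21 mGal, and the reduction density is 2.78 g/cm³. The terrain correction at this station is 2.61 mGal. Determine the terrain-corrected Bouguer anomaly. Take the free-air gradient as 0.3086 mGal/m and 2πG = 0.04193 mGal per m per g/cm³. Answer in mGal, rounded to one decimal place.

-183.8

Drift-corrected reading = 981347.02 − (0.077) = 981346.943 mGal
Free-air correction = 0.3086 × 2504.0 = 772.73 mGal
Free-air anomaly = 981346.943 − 982014.21 + (772.73) = 105.463 mGal
Bouguer slab correction = 0.04193 × 2.78 × 2504.0 = 291.88 mGal
Simple Bouguer anomaly = 105.463 − (291.88) = -186.417 mGal
Complete Bouguer anomaly = -186.417 + 2.61 = -183.807 mGal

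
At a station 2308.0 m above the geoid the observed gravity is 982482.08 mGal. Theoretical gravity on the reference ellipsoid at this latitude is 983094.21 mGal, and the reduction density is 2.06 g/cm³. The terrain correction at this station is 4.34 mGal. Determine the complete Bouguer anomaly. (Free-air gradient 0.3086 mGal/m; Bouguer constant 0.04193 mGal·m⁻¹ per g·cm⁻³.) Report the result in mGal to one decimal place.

-94.9

Free-air correction = 0.3086 × 2308.0 = 712.25 mGal
Free-air anomaly = 982482.08 − 983094.21 + (712.25) = 100.12 mGal
Bouguer slab correction = 0.04193 × 2.06 × 2308.0 = 199.36 mGal
Simple Bouguer anomaly = 100.12 − (199.36) = -99.24 mGal
Complete Bouguer anomaly = -99.24 + 4.34 = -94.90 mGal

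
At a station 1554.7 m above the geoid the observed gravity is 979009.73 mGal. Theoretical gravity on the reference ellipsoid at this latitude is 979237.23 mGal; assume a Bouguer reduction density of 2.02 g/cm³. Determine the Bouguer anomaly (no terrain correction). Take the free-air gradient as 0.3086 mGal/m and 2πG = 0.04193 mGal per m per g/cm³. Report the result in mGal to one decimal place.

Free-air correction = 0.3086 × 1554.7 = 479.78 mGal
Free-air anomaly = 979009.73 − 979237.23 + (479.78) = 252.28 mGal
Bouguer slab correction = 0.04193 × 2.02 × 1554.7 = 131.68 mGal
Simple Bouguer anomaly = 252.28 − (131.68) = 120.60 mGal

120.6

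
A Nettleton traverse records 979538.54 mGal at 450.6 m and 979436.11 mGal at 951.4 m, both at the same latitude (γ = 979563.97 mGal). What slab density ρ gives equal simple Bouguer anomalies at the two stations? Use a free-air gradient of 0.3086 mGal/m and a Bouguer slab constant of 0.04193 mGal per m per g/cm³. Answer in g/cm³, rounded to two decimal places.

Δg_obs = 979436.11 − 979538.54 = -102.43 mGal over Δh = 951.4 − 450.6 = 500.8 m
Equal Bouguer anomalies ⇒ Δg_obs + (0.3086 − 0.04193ρ)·Δh = 0
0.3086 − 0.04193ρ = −Δg_obs/Δh = 0.20453
ρ = (0.3086 − 0.20453) / 0.04193 = 2.48 g/cm³

2.48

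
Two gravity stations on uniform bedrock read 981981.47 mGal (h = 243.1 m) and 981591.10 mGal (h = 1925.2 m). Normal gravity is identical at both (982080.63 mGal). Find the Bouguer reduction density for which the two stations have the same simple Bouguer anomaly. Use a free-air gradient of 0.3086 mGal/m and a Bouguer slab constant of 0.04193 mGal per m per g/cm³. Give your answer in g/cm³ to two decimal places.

1.83

Δg_obs = 981591.10 − 981981.47 = -390.37 mGal over Δh = 1925.2 − 243.1 = 1682.1 m
Equal Bouguer anomalies ⇒ Δg_obs + (0.3086 − 0.04193ρ)·Δh = 0
0.3086 − 0.04193ρ = −Δg_obs/Δh = 0.23207
ρ = (0.3086 − 0.23207) / 0.04193 = 1.83 g/cm³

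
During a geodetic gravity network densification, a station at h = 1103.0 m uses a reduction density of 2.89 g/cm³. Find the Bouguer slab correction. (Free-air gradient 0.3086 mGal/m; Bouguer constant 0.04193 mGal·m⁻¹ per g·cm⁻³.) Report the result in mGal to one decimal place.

133.7

Bouguer slab correction = 0.04193 × 2.89 × 1103.0 = 133.7 mGal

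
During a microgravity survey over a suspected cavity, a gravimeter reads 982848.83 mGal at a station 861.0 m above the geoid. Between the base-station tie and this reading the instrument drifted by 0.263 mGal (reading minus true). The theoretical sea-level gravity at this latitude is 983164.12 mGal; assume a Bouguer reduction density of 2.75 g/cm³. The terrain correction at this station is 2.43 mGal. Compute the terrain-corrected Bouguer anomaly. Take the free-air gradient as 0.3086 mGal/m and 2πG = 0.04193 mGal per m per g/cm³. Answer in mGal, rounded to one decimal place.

-146.7

Drift-corrected reading = 982848.83 − (0.263) = 982848.567 mGal
Free-air correction = 0.3086 × 861.0 = 265.70 mGal
Free-air anomaly = 982848.567 − 983164.12 + (265.70) = -49.853 mGal
Bouguer slab correction = 0.04193 × 2.75 × 861.0 = 99.28 mGal
Simple Bouguer anomaly = -49.853 − (99.28) = -149.133 mGal
Complete Bouguer anomaly = -149.133 + 2.43 = -146.703 mGal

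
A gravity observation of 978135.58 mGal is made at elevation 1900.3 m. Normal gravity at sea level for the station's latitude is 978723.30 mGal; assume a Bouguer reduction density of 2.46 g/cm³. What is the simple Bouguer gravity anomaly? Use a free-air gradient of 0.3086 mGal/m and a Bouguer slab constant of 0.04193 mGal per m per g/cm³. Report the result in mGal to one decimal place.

Free-air correction = 0.3086 × 1900.3 = 586.43 mGal
Free-air anomaly = 978135.58 − 978723.30 + (586.43) = -1.29 mGal
Bouguer slab correction = 0.04193 × 2.46 × 1900.3 = 196.01 mGal
Simple Bouguer anomaly = -1.29 − (196.01) = -197.30 mGal

-197.3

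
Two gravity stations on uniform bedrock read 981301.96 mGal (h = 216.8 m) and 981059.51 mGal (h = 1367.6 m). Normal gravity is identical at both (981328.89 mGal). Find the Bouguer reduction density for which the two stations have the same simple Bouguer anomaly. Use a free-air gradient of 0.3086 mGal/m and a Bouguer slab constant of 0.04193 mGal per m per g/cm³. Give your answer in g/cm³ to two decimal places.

Δg_obs = 981059.51 − 981301.96 = -242.45 mGal over Δh = 1367.6 − 216.8 = 1150.8 m
Equal Bouguer anomalies ⇒ Δg_obs + (0.3086 − 0.04193ρ)·Δh = 0
0.3086 − 0.04193ρ = −Δg_obs/Δh = 0.21068
ρ = (0.3086 − 0.21068) / 0.04193 = 2.34 g/cm³

2.34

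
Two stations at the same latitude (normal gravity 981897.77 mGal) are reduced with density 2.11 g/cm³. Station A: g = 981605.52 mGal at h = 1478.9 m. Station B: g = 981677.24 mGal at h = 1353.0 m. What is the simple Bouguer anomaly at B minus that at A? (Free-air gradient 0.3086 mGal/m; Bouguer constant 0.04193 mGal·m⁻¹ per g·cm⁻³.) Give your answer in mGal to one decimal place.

44.0

Δg_SB(A) = 981605.52 − 981897.77 + 0.3086×1478.9 − 0.04193×2.11×1478.9 = 33.30 mGal
Δg_SB(B) = 981677.24 − 981897.77 + 0.3086×1353.0 − 0.04193×2.11×1353.0 = 77.30 mGal
Difference = 77.30 − (33.30) = 44.00 mGal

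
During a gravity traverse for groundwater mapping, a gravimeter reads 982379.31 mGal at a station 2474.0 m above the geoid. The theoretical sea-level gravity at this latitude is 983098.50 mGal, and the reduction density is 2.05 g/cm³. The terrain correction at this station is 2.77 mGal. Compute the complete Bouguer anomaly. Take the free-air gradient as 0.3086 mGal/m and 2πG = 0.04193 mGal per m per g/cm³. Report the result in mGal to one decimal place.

-165.6

Free-air correction = 0.3086 × 2474.0 = 763.48 mGal
Free-air anomaly = 982379.31 − 983098.50 + (763.48) = 44.29 mGal
Bouguer slab correction = 0.04193 × 2.05 × 2474.0 = 212.66 mGal
Simple Bouguer anomaly = 44.29 − (212.66) = -168.37 mGal
Complete Bouguer anomaly = -168.37 + 2.77 = -165.60 mGal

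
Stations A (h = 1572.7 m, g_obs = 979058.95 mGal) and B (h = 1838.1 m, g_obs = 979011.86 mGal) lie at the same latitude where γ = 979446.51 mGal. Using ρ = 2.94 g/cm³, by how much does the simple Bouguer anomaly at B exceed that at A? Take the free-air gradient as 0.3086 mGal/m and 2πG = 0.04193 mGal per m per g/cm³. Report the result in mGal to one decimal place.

Δg_SB(A) = 979058.95 − 979446.51 + 0.3086×1572.7 − 0.04193×2.94×1572.7 = -96.10 mGal
Δg_SB(B) = 979011.86 − 979446.51 + 0.3086×1838.1 − 0.04193×2.94×1838.1 = -94.00 mGal
Difference = -94.00 − (-96.10) = 2.10 mGal

2.1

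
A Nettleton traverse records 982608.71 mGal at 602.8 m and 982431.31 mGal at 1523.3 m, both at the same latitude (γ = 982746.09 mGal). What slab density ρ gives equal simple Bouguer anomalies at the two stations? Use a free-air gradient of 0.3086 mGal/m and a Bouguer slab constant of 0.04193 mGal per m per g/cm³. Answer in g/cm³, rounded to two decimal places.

Δg_obs = 982431.31 − 982608.71 = -177.40 mGal over Δh = 1523.3 − 602.8 = 920.5 m
Equal Bouguer anomalies ⇒ Δg_obs + (0.3086 − 0.04193ρ)·Δh = 0
0.3086 − 0.04193ρ = −Δg_obs/Δh = 0.19272
ρ = (0.3086 − 0.19272) / 0.04193 = 2.76 g/cm³

2.76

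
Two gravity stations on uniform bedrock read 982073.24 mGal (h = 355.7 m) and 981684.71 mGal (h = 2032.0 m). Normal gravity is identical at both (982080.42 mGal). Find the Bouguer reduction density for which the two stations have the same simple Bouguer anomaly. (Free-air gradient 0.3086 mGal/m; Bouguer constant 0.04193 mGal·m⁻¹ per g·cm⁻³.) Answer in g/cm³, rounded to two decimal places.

1.83

Δg_obs = 981684.71 − 982073.24 = -388.53 mGal over Δh = 2032.0 − 355.7 = 1676.3 m
Equal Bouguer anomalies ⇒ Δg_obs + (0.3086 − 0.04193ρ)·Δh = 0
0.3086 − 0.04193ρ = −Δg_obs/Δh = 0.23178
ρ = (0.3086 − 0.23178) / 0.04193 = 1.83 g/cm³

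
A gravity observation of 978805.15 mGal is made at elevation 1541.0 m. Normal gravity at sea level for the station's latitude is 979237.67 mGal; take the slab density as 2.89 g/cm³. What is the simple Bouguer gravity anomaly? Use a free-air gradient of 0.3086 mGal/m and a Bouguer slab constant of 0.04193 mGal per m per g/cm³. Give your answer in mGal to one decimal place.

Free-air correction = 0.3086 × 1541.0 = 475.55 mGal
Free-air anomaly = 978805.15 − 979237.67 + (475.55) = 43.03 mGal
Bouguer slab correction = 0.04193 × 2.89 × 1541.0 = 186.73 mGal
Simple Bouguer anomaly = 43.03 − (186.73) = -143.70 mGal

-143.7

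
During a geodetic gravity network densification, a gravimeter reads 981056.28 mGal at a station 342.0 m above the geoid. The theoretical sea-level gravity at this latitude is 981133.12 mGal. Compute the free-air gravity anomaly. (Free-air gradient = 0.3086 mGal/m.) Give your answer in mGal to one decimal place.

Free-air correction = 0.3086 × 342.0 = 105.54 mGal
Free-air anomaly = 981056.28 − 981133.12 + (105.54) = 28.70 mGal

28.7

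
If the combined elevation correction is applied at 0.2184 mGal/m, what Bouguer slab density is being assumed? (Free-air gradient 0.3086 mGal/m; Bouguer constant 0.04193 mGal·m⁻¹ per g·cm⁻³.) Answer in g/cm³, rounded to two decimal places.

0.2184 = 0.3086 − 0.04193 × ρ
ρ = (0.3086 − 0.2184) / 0.04193 = 2.15 g/cm³

2.15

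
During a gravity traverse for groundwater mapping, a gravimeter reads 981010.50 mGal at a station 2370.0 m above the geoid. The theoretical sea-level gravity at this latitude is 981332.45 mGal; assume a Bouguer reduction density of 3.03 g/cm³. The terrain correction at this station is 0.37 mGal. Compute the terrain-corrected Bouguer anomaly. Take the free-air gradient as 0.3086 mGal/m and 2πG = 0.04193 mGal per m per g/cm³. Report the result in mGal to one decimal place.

Free-air correction = 0.3086 × 2370.0 = 731.38 mGal
Free-air anomaly = 981010.50 − 981332.45 + (731.38) = 409.43 mGal
Bouguer slab correction = 0.04193 × 3.03 × 2370.0 = 301.10 mGal
Simple Bouguer anomaly = 409.43 − (301.10) = 108.33 mGal
Complete Bouguer anomaly = 108.33 + 0.37 = 108.70 mGal

108.7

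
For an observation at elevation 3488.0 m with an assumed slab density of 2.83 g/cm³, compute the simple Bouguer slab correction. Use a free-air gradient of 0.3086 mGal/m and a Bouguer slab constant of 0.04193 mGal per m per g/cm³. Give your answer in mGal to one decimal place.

413.9

Bouguer slab correction = 0.04193 × 2.83 × 3488.0 = 413.9 mGal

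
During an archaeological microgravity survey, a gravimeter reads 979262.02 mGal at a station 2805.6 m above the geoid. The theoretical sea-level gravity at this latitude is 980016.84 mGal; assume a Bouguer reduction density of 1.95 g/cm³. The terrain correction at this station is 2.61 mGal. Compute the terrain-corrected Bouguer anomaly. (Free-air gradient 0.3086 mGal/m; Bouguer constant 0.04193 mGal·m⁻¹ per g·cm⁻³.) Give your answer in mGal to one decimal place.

Free-air correction = 0.3086 × 2805.6 = 865.81 mGal
Free-air anomaly = 979262.02 − 980016.84 + (865.81) = 110.99 mGal
Bouguer slab correction = 0.04193 × 1.95 × 2805.6 = 229.40 mGal
Simple Bouguer anomaly = 110.99 − (229.40) = -118.41 mGal
Complete Bouguer anomaly = -118.41 + 2.61 = -115.80 mGal

-115.8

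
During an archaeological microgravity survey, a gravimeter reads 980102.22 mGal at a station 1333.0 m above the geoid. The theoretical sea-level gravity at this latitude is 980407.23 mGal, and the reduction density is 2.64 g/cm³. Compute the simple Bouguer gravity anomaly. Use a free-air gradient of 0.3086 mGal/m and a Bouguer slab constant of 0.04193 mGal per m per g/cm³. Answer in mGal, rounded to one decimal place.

-41.2

Free-air correction = 0.3086 × 1333.0 = 411.36 mGal
Free-air anomaly = 980102.22 − 980407.23 + (411.36) = 106.35 mGal
Bouguer slab correction = 0.04193 × 2.64 × 1333.0 = 147.56 mGal
Simple Bouguer anomaly = 106.35 − (147.56) = -41.21 mGal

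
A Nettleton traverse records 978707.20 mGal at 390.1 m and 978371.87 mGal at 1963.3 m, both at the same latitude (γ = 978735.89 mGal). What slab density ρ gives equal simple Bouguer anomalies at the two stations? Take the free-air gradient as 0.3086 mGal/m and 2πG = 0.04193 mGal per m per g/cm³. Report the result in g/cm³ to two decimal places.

2.28

Δg_obs = 978371.87 − 978707.20 = -335.33 mGal over Δh = 1963.3 − 390.1 = 1573.2 m
Equal Bouguer anomalies ⇒ Δg_obs + (0.3086 − 0.04193ρ)·Δh = 0
0.3086 − 0.04193ρ = −Δg_obs/Δh = 0.21315
ρ = (0.3086 − 0.21315) / 0.04193 = 2.28 g/cm³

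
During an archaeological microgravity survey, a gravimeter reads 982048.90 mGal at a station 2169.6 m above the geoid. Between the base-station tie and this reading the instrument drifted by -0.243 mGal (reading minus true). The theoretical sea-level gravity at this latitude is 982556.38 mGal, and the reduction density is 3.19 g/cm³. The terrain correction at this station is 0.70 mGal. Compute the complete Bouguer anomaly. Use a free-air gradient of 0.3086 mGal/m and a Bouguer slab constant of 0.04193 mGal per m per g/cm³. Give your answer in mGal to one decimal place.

-127.2

Drift-corrected reading = 982048.90 − (-0.243) = 982049.143 mGal
Free-air correction = 0.3086 × 2169.6 = 669.54 mGal
Free-air anomaly = 982049.143 − 982556.38 + (669.54) = 162.303 mGal
Bouguer slab correction = 0.04193 × 3.19 × 2169.6 = 290.20 mGal
Simple Bouguer anomaly = 162.303 − (290.20) = -127.897 mGal
Complete Bouguer anomaly = -127.897 + 0.70 = -127.197 mGal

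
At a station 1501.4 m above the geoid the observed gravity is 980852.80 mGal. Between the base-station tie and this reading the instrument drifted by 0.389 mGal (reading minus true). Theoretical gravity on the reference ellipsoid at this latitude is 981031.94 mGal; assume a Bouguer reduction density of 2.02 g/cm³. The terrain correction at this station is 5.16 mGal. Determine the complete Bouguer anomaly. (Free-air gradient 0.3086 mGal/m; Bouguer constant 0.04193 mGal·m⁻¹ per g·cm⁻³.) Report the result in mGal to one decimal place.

161.8

Drift-corrected reading = 980852.80 − (0.389) = 980852.411 mGal
Free-air correction = 0.3086 × 1501.4 = 463.33 mGal
Free-air anomaly = 980852.411 − 981031.94 + (463.33) = 283.801 mGal
Bouguer slab correction = 0.04193 × 2.02 × 1501.4 = 127.17 mGal
Simple Bouguer anomaly = 283.801 − (127.17) = 156.631 mGal
Complete Bouguer anomaly = 156.631 + 5.16 = 161.791 mGal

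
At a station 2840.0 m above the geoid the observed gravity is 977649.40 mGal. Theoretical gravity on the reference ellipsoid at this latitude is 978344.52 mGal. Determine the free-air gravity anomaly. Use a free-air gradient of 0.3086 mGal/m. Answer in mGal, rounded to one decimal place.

181.3

Free-air correction = 0.3086 × 2840.0 = 876.42 mGal
Free-air anomaly = 977649.40 − 978344.52 + (876.42) = 181.30 mGal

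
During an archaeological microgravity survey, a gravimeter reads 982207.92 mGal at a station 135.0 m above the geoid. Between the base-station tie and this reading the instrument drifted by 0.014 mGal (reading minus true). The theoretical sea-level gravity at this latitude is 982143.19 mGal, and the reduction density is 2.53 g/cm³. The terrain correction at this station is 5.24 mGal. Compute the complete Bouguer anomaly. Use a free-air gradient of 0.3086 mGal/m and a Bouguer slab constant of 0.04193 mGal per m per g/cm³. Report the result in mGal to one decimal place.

97.3

Drift-corrected reading = 982207.92 − (0.014) = 982207.906 mGal
Free-air correction = 0.3086 × 135.0 = 41.66 mGal
Free-air anomaly = 982207.906 − 982143.19 + (41.66) = 106.376 mGal
Bouguer slab correction = 0.04193 × 2.53 × 135.0 = 14.32 mGal
Simple Bouguer anomaly = 106.376 − (14.32) = 92.056 mGal
Complete Bouguer anomaly = 92.056 + 5.24 = 97.296 mGal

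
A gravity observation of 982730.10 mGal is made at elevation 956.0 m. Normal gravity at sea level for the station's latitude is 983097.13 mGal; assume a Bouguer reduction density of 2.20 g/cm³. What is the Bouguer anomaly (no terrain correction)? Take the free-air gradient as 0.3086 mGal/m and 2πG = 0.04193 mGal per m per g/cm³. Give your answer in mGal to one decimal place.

-160.2

Free-air correction = 0.3086 × 956.0 = 295.02 mGal
Free-air anomaly = 982730.10 − 983097.13 + (295.02) = -72.01 mGal
Bouguer slab correction = 0.04193 × 2.20 × 956.0 = 88.19 mGal
Simple Bouguer anomaly = -72.01 − (88.19) = -160.20 mGal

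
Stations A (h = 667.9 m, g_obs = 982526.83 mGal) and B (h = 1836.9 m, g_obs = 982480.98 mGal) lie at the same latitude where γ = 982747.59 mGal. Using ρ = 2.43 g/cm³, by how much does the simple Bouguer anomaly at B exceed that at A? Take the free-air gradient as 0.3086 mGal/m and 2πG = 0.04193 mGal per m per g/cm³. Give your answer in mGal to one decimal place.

195.8

Δg_SB(A) = 982526.83 − 982747.59 + 0.3086×667.9 − 0.04193×2.43×667.9 = -82.70 mGal
Δg_SB(B) = 982480.98 − 982747.59 + 0.3086×1836.9 − 0.04193×2.43×1836.9 = 113.10 mGal
Difference = 113.10 − (-82.70) = 195.80 mGal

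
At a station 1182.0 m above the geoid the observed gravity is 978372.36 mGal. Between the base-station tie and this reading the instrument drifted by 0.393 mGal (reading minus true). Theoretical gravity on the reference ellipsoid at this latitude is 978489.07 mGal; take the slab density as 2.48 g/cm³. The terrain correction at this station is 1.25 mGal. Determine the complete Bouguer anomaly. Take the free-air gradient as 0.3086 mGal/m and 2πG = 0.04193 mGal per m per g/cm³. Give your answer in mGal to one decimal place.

126.0

Drift-corrected reading = 978372.36 − (0.393) = 978371.967 mGal
Free-air correction = 0.3086 × 1182.0 = 364.77 mGal
Free-air anomaly = 978371.967 − 978489.07 + (364.77) = 247.667 mGal
Bouguer slab correction = 0.04193 × 2.48 × 1182.0 = 122.91 mGal
Simple Bouguer anomaly = 247.667 − (122.91) = 124.757 mGal
Complete Bouguer anomaly = 124.757 + 1.25 = 126.007 mGal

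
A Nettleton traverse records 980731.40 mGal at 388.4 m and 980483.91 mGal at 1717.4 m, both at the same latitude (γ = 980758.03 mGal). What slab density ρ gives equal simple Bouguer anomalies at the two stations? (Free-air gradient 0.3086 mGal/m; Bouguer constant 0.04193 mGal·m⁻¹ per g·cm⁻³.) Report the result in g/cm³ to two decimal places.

2.92

Δg_obs = 980483.91 − 980731.40 = -247.49 mGal over Δh = 1717.4 − 388.4 = 1329.0 m
Equal Bouguer anomalies ⇒ Δg_obs + (0.3086 − 0.04193ρ)·Δh = 0
0.3086 − 0.04193ρ = −Δg_obs/Δh = 0.18622
ρ = (0.3086 − 0.18622) / 0.04193 = 2.92 g/cm³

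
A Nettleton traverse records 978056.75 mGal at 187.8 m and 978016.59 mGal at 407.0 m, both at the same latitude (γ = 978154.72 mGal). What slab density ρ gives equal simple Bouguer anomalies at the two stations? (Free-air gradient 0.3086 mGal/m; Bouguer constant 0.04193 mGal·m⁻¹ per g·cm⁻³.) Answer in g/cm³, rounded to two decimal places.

2.99

Δg_obs = 978016.59 − 978056.75 = -40.16 mGal over Δh = 407.0 − 187.8 = 219.2 m
Equal Bouguer anomalies ⇒ Δg_obs + (0.3086 − 0.04193ρ)·Δh = 0
0.3086 − 0.04193ρ = −Δg_obs/Δh = 0.18321
ρ = (0.3086 − 0.18321) / 0.04193 = 2.99 g/cm³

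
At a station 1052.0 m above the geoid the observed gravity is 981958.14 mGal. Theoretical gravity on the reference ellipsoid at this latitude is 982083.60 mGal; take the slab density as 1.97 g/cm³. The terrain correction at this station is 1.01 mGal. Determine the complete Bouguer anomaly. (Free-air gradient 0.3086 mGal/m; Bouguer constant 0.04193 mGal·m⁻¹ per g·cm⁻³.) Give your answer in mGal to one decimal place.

Free-air correction = 0.3086 × 1052.0 = 324.65 mGal
Free-air anomaly = 981958.14 − 982083.60 + (324.65) = 199.19 mGal
Bouguer slab correction = 0.04193 × 1.97 × 1052.0 = 86.90 mGal
Simple Bouguer anomaly = 199.19 − (86.90) = 112.29 mGal
Complete Bouguer anomaly = 112.29 + 1.01 = 113.30 mGal

113.3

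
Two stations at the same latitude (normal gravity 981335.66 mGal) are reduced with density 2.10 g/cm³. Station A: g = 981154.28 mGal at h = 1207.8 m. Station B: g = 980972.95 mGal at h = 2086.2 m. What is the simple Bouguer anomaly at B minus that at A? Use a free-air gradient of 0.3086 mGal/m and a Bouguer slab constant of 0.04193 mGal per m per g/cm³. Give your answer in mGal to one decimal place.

Δg_SB(A) = 981154.28 − 981335.66 + 0.3086×1207.8 − 0.04193×2.10×1207.8 = 85.00 mGal
Δg_SB(B) = 980972.95 − 981335.66 + 0.3086×2086.2 − 0.04193×2.10×2086.2 = 97.40 mGal
Difference = 97.40 − (85.00) = 12.40 mGal

12.4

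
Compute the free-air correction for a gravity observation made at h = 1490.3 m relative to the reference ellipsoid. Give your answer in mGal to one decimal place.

Free-air correction = 0.3086 × 1490.3 = 459.9 mGal

459.9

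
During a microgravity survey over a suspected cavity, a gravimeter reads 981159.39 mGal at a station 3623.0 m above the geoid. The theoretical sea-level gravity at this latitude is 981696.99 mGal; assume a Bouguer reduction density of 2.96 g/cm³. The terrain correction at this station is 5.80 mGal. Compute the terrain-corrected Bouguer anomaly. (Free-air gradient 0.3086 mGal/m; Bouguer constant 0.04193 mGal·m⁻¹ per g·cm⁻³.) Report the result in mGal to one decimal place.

Free-air correction = 0.3086 × 3623.0 = 1118.06 mGal
Free-air anomaly = 981159.39 − 981696.99 + (1118.06) = 580.46 mGal
Bouguer slab correction = 0.04193 × 2.96 × 3623.0 = 449.66 mGal
Simple Bouguer anomaly = 580.46 − (449.66) = 130.80 mGal
Complete Bouguer anomaly = 130.80 + 5.80 = 136.60 mGal

136.6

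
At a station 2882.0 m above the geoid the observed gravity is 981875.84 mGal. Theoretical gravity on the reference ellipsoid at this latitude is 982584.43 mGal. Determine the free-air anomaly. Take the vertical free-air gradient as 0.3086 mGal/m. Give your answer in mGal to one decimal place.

Free-air correction = 0.3086 × 2882.0 = 889.39 mGal
Free-air anomaly = 981875.84 − 982584.43 + (889.39) = 180.80 mGal

180.8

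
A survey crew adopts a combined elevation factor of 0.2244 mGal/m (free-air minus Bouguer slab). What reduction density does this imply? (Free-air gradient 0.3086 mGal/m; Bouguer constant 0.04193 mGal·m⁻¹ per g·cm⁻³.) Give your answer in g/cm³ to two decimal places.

0.2244 = 0.3086 − 0.04193 × ρ
ρ = (0.3086 − 0.2244) / 0.04193 = 2.01 g/cm³

2.01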